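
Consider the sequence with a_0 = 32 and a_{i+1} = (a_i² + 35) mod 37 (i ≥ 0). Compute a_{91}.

23

Listing terms: a_0 = 32; a_1 = 23; a_2 = 9; a_3 = 5; a_4 = 23.
Since a_4 = a_1 = 23, the sequence is eventually periodic: after a pre-period of length 1 it cycles with period 3.
For i ≥ 1, a_i depends only on (i - 1) mod 3. (91 - 1) mod 3 = 0, so a_{91} = a_1 = 23.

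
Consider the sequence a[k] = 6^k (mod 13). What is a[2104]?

9

Computing terms: a[0] = 1; a[1] = 6; a[2] = 10; a[3] = 8; a[4] = 9; a[5] = 2; a[6] = 12; a[7] = 7; a[8] = 3; a[9] = 5; a[10] = 4; a[11] = 11; a[12] = 1.
The sequence repeats with period 12.
So a[2104] = a[0 + ((2104-0) mod 12)] = a[4] = 9.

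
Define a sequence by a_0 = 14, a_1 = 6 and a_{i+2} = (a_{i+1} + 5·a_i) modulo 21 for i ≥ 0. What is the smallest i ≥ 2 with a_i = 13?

2

Listing terms: a_0 = 14; a_1 = 6; a_2 = 13; a_3 = 1; a_4 = 3; a_5 = 8; a_6 = 2; a_7 = 0; a_8 = 10; a_9 = 10; a_{10} = 18; a_{11} = 5; a_{12} = 11; a_{13} = 15; a_{14} = 7; a_{15} = 19; a_{16} = 12; a_{17} = 2; a_{18} = 20; a_{19} = 9; a_{20} = 4; a_{21} = 7; a_{22} = 6; a_{23} = 20; a_{24} = 8; a_{25} = 3; a_{26} = 1; a_{27} = 16; a_{28} = 0; a_{29} = 17; a_{30} = 17; a_{31} = 18; a_{32} = 19; a_{33} = 4; a_{34} = 15; a_{35} = 14; a_{36} = 5; a_{37} = 12; a_{38} = 16; a_{39} = 13; a_{40} = 9; a_{41} = 11; a_{42} = 14; a_{43} = 6.
The sequence repeats with period 42.
The value 13 first appears (with i ≥ 2) at a_2.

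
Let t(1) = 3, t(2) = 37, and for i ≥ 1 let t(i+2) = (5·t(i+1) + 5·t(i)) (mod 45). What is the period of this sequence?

Computing terms: t(1) = 3, t(2) = 37, t(3) = 20, t(4) = 15, t(5) = 40, t(6) = 5, t(7) = 0, t(8) = 25, t(9) = 35, t(10) = 30, t(11) = 10, t(12) = 20, t(13) = 15.
Since (t(12), t(13)) = (t(3), t(4)) = (20, 15) (two consecutive terms determine the rest), the sequence is eventually periodic: after a pre-period of length 2 it cycles with period 9.

9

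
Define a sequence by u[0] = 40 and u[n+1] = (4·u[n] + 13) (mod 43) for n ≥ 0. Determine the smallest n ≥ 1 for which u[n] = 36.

Computing terms: u[0] = 40, u[1] = 1, u[2] = 17, u[3] = 38, u[4] = 36, u[5] = 28, u[6] = 39, u[7] = 40.
The sequence repeats with period 7.
The value 36 first appears (with n ≥ 1) at u[4].

4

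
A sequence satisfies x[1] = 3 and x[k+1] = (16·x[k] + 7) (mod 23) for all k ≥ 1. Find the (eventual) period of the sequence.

11

We have x[1] = 3; x[2] = 9; x[3] = 13; x[4] = 8; x[5] = 20; x[6] = 5; x[7] = 18; x[8] = 19; x[9] = 12; x[10] = 15; x[11] = 17; x[12] = 3.
Since x[12] = x[1] = 3, the sequence is periodic with period 11.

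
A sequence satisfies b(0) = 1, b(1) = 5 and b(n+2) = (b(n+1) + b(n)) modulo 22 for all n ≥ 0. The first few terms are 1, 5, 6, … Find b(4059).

Listing terms: b(0) = 1; b(1) = 5; b(2) = 6; b(3) = 11; b(4) = 17; b(5) = 6; b(6) = 1; b(7) = 7; b(8) = 8; b(9) = 15; b(10) = 1; b(11) = 16; b(12) = 17; b(13) = 11; b(14) = 6; b(15) = 17; b(16) = 1; b(17) = 18; b(18) = 19; b(19) = 15; b(20) = 12; b(21) = 5; b(22) = 17; b(23) = 0; b(24) = 17; b(25) = 17; b(26) = 12; b(27) = 7; b(28) = 19; b(29) = 4; b(30) = 1; b(31) = 5.
Since (b(30), b(31)) = (b(0), b(1)) = (1, 5) (two consecutive terms determine the rest), the sequence is periodic with period 30.
So b(4059) = b(0 + ((4059-0) mod 30)) = b(9) = 15.

15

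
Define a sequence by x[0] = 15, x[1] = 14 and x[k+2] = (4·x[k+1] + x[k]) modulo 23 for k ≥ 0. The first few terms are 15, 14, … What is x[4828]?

Listing terms: x[0] = 15, x[1] = 14, x[2] = 2, x[3] = 22, x[4] = 21, x[5] = 14, x[6] = 8, x[7] = 0, x[8] = 8, x[9] = 9, x[10] = 21, x[11] = 1, x[12] = 2, x[13] = 9, x[14] = 15, x[15] = 0, x[16] = 15, x[17] = 14.
Since (x[16], x[17]) = (x[0], x[1]) = (15, 14) (two consecutive terms determine the rest), the sequence is periodic with period 16.
(4828 - 0) mod 16 = 12, so x[4828] = x[12] = 2.

2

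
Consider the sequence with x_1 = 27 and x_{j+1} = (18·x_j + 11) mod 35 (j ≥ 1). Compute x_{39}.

32

Listing terms: x_1 = 27,  x_2 = 7,  x_3 = 32,  x_4 = 27.
The sequence repeats with period 3.
(39 - 1) mod 3 = 2, so x_{39} = x_3 = 32.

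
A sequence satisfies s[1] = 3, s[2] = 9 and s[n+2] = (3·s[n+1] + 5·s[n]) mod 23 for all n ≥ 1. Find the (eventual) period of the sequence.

22

s[1] = 3; s[2] = 9; s[3] = 19; s[4] = 10; s[5] = 10; s[6] = 11; s[7] = 14; s[8] = 5; s[9] = 16; s[10] = 4; s[11] = 0; s[12] = 20; s[13] = 14; s[14] = 4; s[15] = 13; s[16] = 13; s[17] = 12; s[18] = 9; s[19] = 18; s[20] = 7; s[21] = 19; s[22] = 0; s[23] = 3; s[24] = 9.
Since (s[23], s[24]) = (s[1], s[2]) = (3, 9) (two consecutive terms determine the rest), the sequence is periodic with period 22.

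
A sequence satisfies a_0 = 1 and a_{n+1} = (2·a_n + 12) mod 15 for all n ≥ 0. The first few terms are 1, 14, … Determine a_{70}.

Computing terms: a_0 = 1,  a_1 = 14,  a_2 = 10,  a_3 = 2,  a_4 = 1.
The sequence repeats with period 4.
(70 - 0) mod 4 = 2, so a_{70} = a_2 = 10.

10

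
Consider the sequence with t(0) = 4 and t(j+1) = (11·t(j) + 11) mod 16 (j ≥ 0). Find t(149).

Listing terms: t(0) = 4; t(1) = 7; t(2) = 8; t(3) = 3; t(4) = 12; t(5) = 15; t(6) = 0; t(7) = 11; t(8) = 4.
The sequence repeats with period 8.
So t(149) = t(0 + ((149-0) mod 8)) = t(5) = 15.

15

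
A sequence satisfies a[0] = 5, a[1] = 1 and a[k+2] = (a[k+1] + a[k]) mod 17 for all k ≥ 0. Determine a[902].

6

Computing terms: a[0] = 5,  a[1] = 1,  a[2] = 6,  a[3] = 7,  a[4] = 13,  a[5] = 3,  a[6] = 16,  a[7] = 2,  a[8] = 1,  a[9] = 3,  a[10] = 4,  a[11] = 7,  a[12] = 11,  a[13] = 1,  a[14] = 12,  a[15] = 13,  a[16] = 8,  a[17] = 4,  a[18] = 12,  a[19] = 16,  a[20] = 11,  a[21] = 10,  a[22] = 4,  a[23] = 14,  a[24] = 1,  a[25] = 15,  a[26] = 16,  a[27] = 14,  a[28] = 13,  a[29] = 10,  a[30] = 6,  a[31] = 16,  a[32] = 5,  a[33] = 4,  a[34] = 9,  a[35] = 13,  a[36] = 5,  a[37] = 1.
Since (a[36], a[37]) = (a[0], a[1]) = (5, 1) (two consecutive terms determine the rest), the sequence is periodic with period 36.
So a[902] = a[0 + ((902-0) mod 36)] = a[2] = 6.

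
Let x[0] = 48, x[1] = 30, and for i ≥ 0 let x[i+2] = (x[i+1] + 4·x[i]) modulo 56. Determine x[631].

We have x[0] = 48; x[1] = 30; x[2] = 54; x[3] = 6; x[4] = 54; x[5] = 22; x[6] = 14; x[7] = 46; x[8] = 46; x[9] = 6; x[10] = 22; x[11] = 46; x[12] = 22; x[13] = 38; x[14] = 14; x[15] = 54; x[16] = 54; x[17] = 46; x[18] = 38; x[19] = 54; x[20] = 38; x[21] = 30; x[22] = 14; x[23] = 22; x[24] = 22; x[25] = 54; x[26] = 30; x[27] = 22; x[28] = 30; x[29] = 6; x[30] = 14; x[31] = 38; x[32] = 38; x[33] = 22; x[34] = 6; x[35] = 38; x[36] = 6; x[37] = 46; x[38] = 14; x[39] = 30; x[40] = 30; x[41] = 38; x[42] = 46; x[43] = 30; x[44] = 46; x[45] = 54; x[46] = 14; x[47] = 6; x[48] = 6; x[49] = 30; x[50] = 54.
Since (x[49], x[50]) = (x[1], x[2]) = (30, 54) (two consecutive terms determine the rest), the sequence is eventually periodic: after a pre-period of length 1 it cycles with period 48.
For i ≥ 1, x[i] depends only on (i - 1) mod 48. (631 - 1) mod 48 = 6, so x[631] = x[7] = 46.

46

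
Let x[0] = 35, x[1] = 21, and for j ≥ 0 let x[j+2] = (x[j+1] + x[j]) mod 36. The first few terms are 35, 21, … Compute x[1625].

6

Computing terms: x[0] = 35,  x[1] = 21,  x[2] = 20,  x[3] = 5,  x[4] = 25,  x[5] = 30,  x[6] = 19,  x[7] = 13,  x[8] = 32,  x[9] = 9,  x[10] = 5,  x[11] = 14,  x[12] = 19,  x[13] = 33,  x[14] = 16,  x[15] = 13,  x[16] = 29,  x[17] = 6,  x[18] = 35,  x[19] = 5,  x[20] = 4,  x[21] = 9,  x[22] = 13,  x[23] = 22,  x[24] = 35,  x[25] = 21.
Since (x[24], x[25]) = (x[0], x[1]) = (35, 21) (two consecutive terms determine the rest), the sequence is periodic with period 24.
(1625 - 0) mod 24 = 17, so x[1625] = x[17] = 6.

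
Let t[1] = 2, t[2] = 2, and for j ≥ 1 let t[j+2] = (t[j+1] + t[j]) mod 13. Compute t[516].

Computing terms: t[1] = 2,  t[2] = 2,  t[3] = 4,  t[4] = 6,  t[5] = 10,  t[6] = 3,  t[7] = 0,  t[8] = 3,  t[9] = 3,  t[10] = 6,  t[11] = 9,  t[12] = 2,  t[13] = 11,  t[14] = 0,  t[15] = 11,  t[16] = 11,  t[17] = 9,  t[18] = 7,  t[19] = 3,  t[20] = 10,  t[21] = 0,  t[22] = 10,  t[23] = 10,  t[24] = 7,  t[25] = 4,  t[26] = 11,  t[27] = 2,  t[28] = 0,  t[29] = 2,  t[30] = 2.
Since (t[29], t[30]) = (t[1], t[2]) = (2, 2) (two consecutive terms determine the rest), the sequence is periodic with period 28.
(516 - 1) mod 28 = 11, so t[516] = t[12] = 2.

2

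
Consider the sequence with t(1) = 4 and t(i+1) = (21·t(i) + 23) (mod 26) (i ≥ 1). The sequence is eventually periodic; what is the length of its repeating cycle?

t(1) = 4; t(2) = 3; t(3) = 8; t(4) = 9; t(5) = 4.
The sequence repeats with period 4.

4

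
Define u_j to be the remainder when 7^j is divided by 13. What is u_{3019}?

u_0 = 1,  u_1 = 7,  u_2 = 10,  u_3 = 5,  u_4 = 9,  u_5 = 11,  u_6 = 12,  u_7 = 6,  u_8 = 3,  u_9 = 8,  u_{10} = 4,  u_{11} = 2,  u_{12} = 1.
The sequence repeats with period 12.
So u_{3019} = u_{0 + ((3019-0) mod 12)} = u_7 = 6.

6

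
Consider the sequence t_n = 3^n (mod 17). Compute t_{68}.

13

We have t_0 = 1; t_1 = 3; t_2 = 9; t_3 = 10; t_4 = 13; t_5 = 5; t_6 = 15; t_7 = 11; t_8 = 16; t_9 = 14; t_{10} = 8; t_{11} = 7; t_{12} = 4; t_{13} = 12; t_{14} = 2; t_{15} = 6; t_{16} = 1.
The sequence repeats with period 16.
(68 - 0) mod 16 = 4, so t_{68} = t_4 = 13.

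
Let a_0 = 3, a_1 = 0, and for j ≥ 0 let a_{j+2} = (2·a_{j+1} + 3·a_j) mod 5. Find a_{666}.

4

Listing terms: a_0 = 3, a_1 = 0, a_2 = 4, a_3 = 3, a_4 = 3, a_5 = 0.
Since (a_4, a_5) = (a_0, a_1) = (3, 0) (two consecutive terms determine the rest), the sequence is periodic with period 4.
(666 - 0) mod 4 = 2, so a_{666} = a_2 = 4.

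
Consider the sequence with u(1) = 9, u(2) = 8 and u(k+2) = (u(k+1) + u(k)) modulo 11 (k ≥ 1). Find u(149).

Computing terms: u(1) = 9; u(2) = 8; u(3) = 6; u(4) = 3; u(5) = 9; u(6) = 1; u(7) = 10; u(8) = 0; u(9) = 10; u(10) = 10; u(11) = 9; u(12) = 8.
The sequence repeats with period 10.
So u(149) = u(1 + ((149-1) mod 10)) = u(9) = 10.

10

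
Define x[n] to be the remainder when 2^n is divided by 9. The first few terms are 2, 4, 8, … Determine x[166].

7

Listing terms: x[1] = 2; x[2] = 4; x[3] = 8; x[4] = 7; x[5] = 5; x[6] = 1; x[7] = 2.
Since x[7] = x[1] = 2, the sequence is periodic with period 6.
(166 - 1) mod 6 = 3, so x[166] = x[4] = 7.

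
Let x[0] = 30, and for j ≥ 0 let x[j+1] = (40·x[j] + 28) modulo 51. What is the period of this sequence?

48

Computing terms: x[0] = 30,  x[1] = 4,  x[2] = 35,  x[3] = 0,  x[4] = 28,  x[5] = 26,  x[6] = 48,  x[7] = 10,  x[8] = 20,  x[9] = 12,  x[10] = 49,  x[11] = 50,  x[12] = 39,  x[13] = 7,  x[14] = 2,  x[15] = 6,  x[16] = 13,  x[17] = 38,  x[18] = 18,  x[19] = 34,  x[20] = 11,  x[21] = 9,  x[22] = 31,  x[23] = 44,  x[24] = 3,  x[25] = 46,  x[26] = 32,  x[27] = 33,  x[28] = 22,  x[29] = 41,  x[30] = 36,  x[31] = 40,  x[32] = 47,  x[33] = 21,  x[34] = 1,  x[35] = 17,  x[36] = 45,  x[37] = 43,  x[38] = 14,  x[39] = 27,  x[40] = 37,  x[41] = 29,  x[42] = 15,  x[43] = 16,  x[44] = 5,  x[45] = 24,  x[46] = 19,  x[47] = 23,  x[48] = 30.
Since x[48] = x[0] = 30, the sequence is periodic with period 48.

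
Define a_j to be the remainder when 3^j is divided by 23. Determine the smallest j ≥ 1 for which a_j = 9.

Listing terms: a_0 = 1,  a_1 = 3,  a_2 = 9,  a_3 = 4,  a_4 = 12,  a_5 = 13,  a_6 = 16,  a_7 = 2,  a_8 = 6,  a_9 = 18,  a_{10} = 8,  a_{11} = 1.
Since a_{11} = a_0 = 1, the sequence is periodic with period 11.
The value 9 first appears (with j ≥ 1) at a_2.

2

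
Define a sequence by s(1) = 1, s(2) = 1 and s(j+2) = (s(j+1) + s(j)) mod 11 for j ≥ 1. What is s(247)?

2

s(1) = 1; s(2) = 1; s(3) = 2; s(4) = 3; s(5) = 5; s(6) = 8; s(7) = 2; s(8) = 10; s(9) = 1; s(10) = 0; s(11) = 1; s(12) = 1.
Since (s(11), s(12)) = (s(1), s(2)) = (1, 1) (two consecutive terms determine the rest), the sequence is periodic with period 10.
(247 - 1) mod 10 = 6, so s(247) = s(7) = 2.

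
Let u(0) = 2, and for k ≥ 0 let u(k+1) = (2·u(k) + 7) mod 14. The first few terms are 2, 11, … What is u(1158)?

9

u(0) = 2,  u(1) = 11,  u(2) = 1,  u(3) = 9,  u(4) = 11.
Since u(4) = u(1) = 11, the sequence is eventually periodic: after a pre-period of length 1 it cycles with period 3.
For k ≥ 1, u(k) depends only on (k - 1) mod 3. (1158 - 1) mod 3 = 2, so u(1158) = u(3) = 9.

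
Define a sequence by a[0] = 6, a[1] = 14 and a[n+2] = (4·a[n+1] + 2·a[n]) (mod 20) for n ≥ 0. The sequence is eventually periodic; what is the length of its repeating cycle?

4

a[0] = 6, a[1] = 14, a[2] = 8, a[3] = 0, a[4] = 16, a[5] = 4, a[6] = 8, a[7] = 0.
Since (a[6], a[7]) = (a[2], a[3]) = (8, 0) (two consecutive terms determine the rest), the sequence is eventually periodic: after a pre-period of length 2 it cycles with period 4.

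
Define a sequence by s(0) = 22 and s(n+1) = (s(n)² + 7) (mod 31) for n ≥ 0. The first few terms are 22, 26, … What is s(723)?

8

Listing terms: s(0) = 22; s(1) = 26; s(2) = 1; s(3) = 8; s(4) = 9; s(5) = 26.
Since s(5) = s(1) = 26, the sequence is eventually periodic: after a pre-period of length 1 it cycles with period 4.
For n ≥ 1, s(n) depends only on (n - 1) mod 4. (723 - 1) mod 4 = 2, so s(723) = s(3) = 8.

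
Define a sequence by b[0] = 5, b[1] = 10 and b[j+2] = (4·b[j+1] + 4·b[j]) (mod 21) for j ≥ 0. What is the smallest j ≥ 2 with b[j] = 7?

3

Computing terms: b[0] = 5; b[1] = 10; b[2] = 18; b[3] = 7; b[4] = 16; b[5] = 8; b[6] = 12; b[7] = 17; b[8] = 11; b[9] = 7; b[10] = 9; b[11] = 1; b[12] = 19; b[13] = 17; b[14] = 18; b[15] = 14; b[16] = 2; b[17] = 1; b[18] = 12; b[19] = 10; b[20] = 4; b[21] = 14; b[22] = 9; b[23] = 8; b[24] = 5; b[25] = 10.
The sequence repeats with period 24.
The value 7 first appears (with j ≥ 2) at b[3].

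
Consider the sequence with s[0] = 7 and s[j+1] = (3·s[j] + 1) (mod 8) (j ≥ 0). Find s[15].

2

s[0] = 7, s[1] = 6, s[2] = 3, s[3] = 2, s[4] = 7.
Since s[4] = s[0] = 7, the sequence is periodic with period 4.
(15 - 0) mod 4 = 3, so s[15] = s[3] = 2.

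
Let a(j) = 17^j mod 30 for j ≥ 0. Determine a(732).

1

We have a(0) = 1; a(1) = 17; a(2) = 19; a(3) = 23; a(4) = 1.
Since a(4) = a(0) = 1, the sequence is periodic with period 4.
(732 - 0) mod 4 = 0, so a(732) = a(0) = 1.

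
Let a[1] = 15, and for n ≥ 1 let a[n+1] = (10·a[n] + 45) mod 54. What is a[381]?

51

Computing terms: a[1] = 15; a[2] = 33; a[3] = 51; a[4] = 15.
The sequence repeats with period 3.
So a[381] = a[1 + ((381-1) mod 3)] = a[3] = 51.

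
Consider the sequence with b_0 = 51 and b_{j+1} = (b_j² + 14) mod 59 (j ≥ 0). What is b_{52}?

8

We have b_0 = 51; b_1 = 19; b_2 = 21; b_3 = 42; b_4 = 8; b_5 = 19.
Since b_5 = b_1 = 19, the sequence is eventually periodic: after a pre-period of length 1 it cycles with period 4.
For j ≥ 1, b_j depends only on (j - 1) mod 4. (52 - 1) mod 4 = 3, so b_{52} = b_4 = 8.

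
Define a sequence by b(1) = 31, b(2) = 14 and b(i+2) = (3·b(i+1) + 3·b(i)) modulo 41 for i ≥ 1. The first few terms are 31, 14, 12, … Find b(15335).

13

b(1) = 31, b(2) = 14, b(3) = 12, b(4) = 37, b(5) = 24, b(6) = 19, b(7) = 6, b(8) = 34, b(9) = 38, b(10) = 11, b(11) = 24, b(12) = 23, b(13) = 18, b(14) = 0, b(15) = 13, b(16) = 39, b(17) = 33, b(18) = 11, b(19) = 9, b(20) = 19, b(21) = 2, b(22) = 22, b(23) = 31, b(24) = 36, b(25) = 37, b(26) = 14, b(27) = 30, b(28) = 9, b(29) = 35, b(30) = 9, b(31) = 9, b(32) = 13, b(33) = 25, b(34) = 32, b(35) = 7, b(36) = 35, b(37) = 3, b(38) = 32, b(39) = 23, b(40) = 1, b(41) = 31, b(42) = 14.
The sequence repeats with period 40.
So b(15335) = b(1 + ((15335-1) mod 40)) = b(15) = 13.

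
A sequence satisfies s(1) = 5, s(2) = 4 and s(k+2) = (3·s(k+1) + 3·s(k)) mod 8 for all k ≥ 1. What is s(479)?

Listing terms: s(1) = 5; s(2) = 4; s(3) = 3; s(4) = 5; s(5) = 0; s(6) = 7; s(7) = 5; s(8) = 4.
Since (s(7), s(8)) = (s(1), s(2)) = (5, 4) (two consecutive terms determine the rest), the sequence is periodic with period 6.
So s(479) = s(1 + ((479-1) mod 6)) = s(5) = 0.

0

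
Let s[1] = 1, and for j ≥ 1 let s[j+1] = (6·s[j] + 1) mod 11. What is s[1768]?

5

Listing terms: s[1] = 1; s[2] = 7; s[3] = 10; s[4] = 6; s[5] = 4; s[6] = 3; s[7] = 8; s[8] = 5; s[9] = 9; s[10] = 0; s[11] = 1.
Since s[11] = s[1] = 1, the sequence is periodic with period 10.
(1768 - 1) mod 10 = 7, so s[1768] = s[8] = 5.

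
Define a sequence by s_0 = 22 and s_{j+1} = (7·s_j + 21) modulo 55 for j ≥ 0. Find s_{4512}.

We have s_0 = 22; s_1 = 10; s_2 = 36; s_3 = 53; s_4 = 7; s_5 = 15; s_6 = 16; s_7 = 23; s_8 = 17; s_9 = 30; s_{10} = 11; s_{11} = 43; s_{12} = 47; s_{13} = 20; s_{14} = 51; s_{15} = 48; s_{16} = 27; s_{17} = 45; s_{18} = 6; s_{19} = 8; s_{20} = 22.
The sequence repeats with period 20.
So s_{4512} = s_{0 + ((4512-0) mod 20)} = s_{12} = 47.

47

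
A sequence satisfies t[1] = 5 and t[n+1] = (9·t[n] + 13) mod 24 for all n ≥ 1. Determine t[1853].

We have t[1] = 5,  t[2] = 10,  t[3] = 7,  t[4] = 4,  t[5] = 1,  t[6] = 22,  t[7] = 19,  t[8] = 16,  t[9] = 13,  t[10] = 10.
Since t[10] = t[2] = 10, the sequence is eventually periodic: after a pre-period of length 1 it cycles with period 8.
For n ≥ 2, t[n] depends only on (n - 2) mod 8. (1853 - 2) mod 8 = 3, so t[1853] = t[5] = 1.

1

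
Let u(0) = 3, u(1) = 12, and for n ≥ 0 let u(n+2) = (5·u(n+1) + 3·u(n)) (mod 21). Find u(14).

u(0) = 3, u(1) = 12, u(2) = 6, u(3) = 3, u(4) = 12.
The sequence repeats with period 3.
So u(14) = u(0 + ((14-0) mod 3)) = u(2) = 6.

6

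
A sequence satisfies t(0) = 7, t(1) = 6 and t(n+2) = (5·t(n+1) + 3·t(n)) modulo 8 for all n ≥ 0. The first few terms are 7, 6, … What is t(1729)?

t(0) = 7; t(1) = 6; t(2) = 3; t(3) = 1; t(4) = 6; t(5) = 1; t(6) = 7; t(7) = 6.
Since (t(6), t(7)) = (t(0), t(1)) = (7, 6) (two consecutive terms determine the rest), the sequence is periodic with period 6.
So t(1729) = t(0 + ((1729-0) mod 6)) = t(1) = 6.

6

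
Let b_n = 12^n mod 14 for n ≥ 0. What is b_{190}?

Listing terms: b_0 = 1,  b_1 = 12,  b_2 = 4,  b_3 = 6,  b_4 = 2,  b_5 = 10,  b_6 = 8,  b_7 = 12.
Since b_7 = b_1 = 12, the sequence is eventually periodic: after a pre-period of length 1 it cycles with period 6.
For n ≥ 1, b_n depends only on (n - 1) mod 6. (190 - 1) mod 6 = 3, so b_{190} = b_4 = 2.

2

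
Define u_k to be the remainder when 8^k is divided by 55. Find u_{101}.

8

Listing terms: u_1 = 8,  u_2 = 9,  u_3 = 17,  u_4 = 26,  u_5 = 43,  u_6 = 14,  u_7 = 2,  u_8 = 16,  u_9 = 18,  u_{10} = 34,  u_{11} = 52,  u_{12} = 31,  u_{13} = 28,  u_{14} = 4,  u_{15} = 32,  u_{16} = 36,  u_{17} = 13,  u_{18} = 49,  u_{19} = 7,  u_{20} = 1,  u_{21} = 8.
The sequence repeats with period 20.
(101 - 1) mod 20 = 0, so u_{101} = u_1 = 8.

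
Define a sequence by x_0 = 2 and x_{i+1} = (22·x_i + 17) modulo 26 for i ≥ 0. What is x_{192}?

We have x_0 = 2, x_1 = 9, x_2 = 7, x_3 = 15, x_4 = 9.
Since x_4 = x_1 = 9, the sequence is eventually periodic: after a pre-period of length 1 it cycles with period 3.
For i ≥ 1, x_i depends only on (i - 1) mod 3. (192 - 1) mod 3 = 2, so x_{192} = x_3 = 15.

15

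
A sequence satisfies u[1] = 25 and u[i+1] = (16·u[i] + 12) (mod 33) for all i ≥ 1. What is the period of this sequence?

u[1] = 25; u[2] = 16; u[3] = 4; u[4] = 10; u[5] = 7; u[6] = 25.
The sequence repeats with period 5.

5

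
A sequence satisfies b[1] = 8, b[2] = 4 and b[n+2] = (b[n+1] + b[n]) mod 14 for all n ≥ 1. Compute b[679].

2

We have b[1] = 8,  b[2] = 4,  b[3] = 12,  b[4] = 2,  b[5] = 0,  b[6] = 2,  b[7] = 2,  b[8] = 4,  b[9] = 6,  b[10] = 10,  b[11] = 2,  b[12] = 12,  b[13] = 0,  b[14] = 12,  b[15] = 12,  b[16] = 10,  b[17] = 8,  b[18] = 4.
Since (b[17], b[18]) = (b[1], b[2]) = (8, 4) (two consecutive terms determine the rest), the sequence is periodic with period 16.
(679 - 1) mod 16 = 6, so b[679] = b[7] = 2.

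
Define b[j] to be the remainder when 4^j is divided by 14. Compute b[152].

Computing terms: b[0] = 1,  b[1] = 4,  b[2] = 2,  b[3] = 8,  b[4] = 4.
Since b[4] = b[1] = 4, the sequence is eventually periodic: after a pre-period of length 1 it cycles with period 3.
For j ≥ 1, b[j] depends only on (j - 1) mod 3. (152 - 1) mod 3 = 1, so b[152] = b[2] = 2.

2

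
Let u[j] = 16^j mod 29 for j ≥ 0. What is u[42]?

1

u[0] = 1,  u[1] = 16,  u[2] = 24,  u[3] = 7,  u[4] = 25,  u[5] = 23,  u[6] = 20,  u[7] = 1.
Since u[7] = u[0] = 1, the sequence is periodic with period 7.
So u[42] = u[0 + ((42-0) mod 7)] = u[0] = 1.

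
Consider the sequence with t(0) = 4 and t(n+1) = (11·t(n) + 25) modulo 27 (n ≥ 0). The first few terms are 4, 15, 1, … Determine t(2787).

We have t(0) = 4, t(1) = 15, t(2) = 1, t(3) = 9, t(4) = 16, t(5) = 12, t(6) = 22, t(7) = 24, t(8) = 19, t(9) = 18, t(10) = 7, t(11) = 21, t(12) = 13, t(13) = 6, t(14) = 10, t(15) = 0, t(16) = 25, t(17) = 3, t(18) = 4.
The sequence repeats with period 18.
So t(2787) = t(0 + ((2787-0) mod 18)) = t(15) = 0.

0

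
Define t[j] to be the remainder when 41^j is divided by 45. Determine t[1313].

11

Computing terms: t[1] = 41, t[2] = 16, t[3] = 26, t[4] = 31, t[5] = 11, t[6] = 1, t[7] = 41.
Since t[7] = t[1] = 41, the sequence is periodic with period 6.
(1313 - 1) mod 6 = 4, so t[1313] = t[5] = 11.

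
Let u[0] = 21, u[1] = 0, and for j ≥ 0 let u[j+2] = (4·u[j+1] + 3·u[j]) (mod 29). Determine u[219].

3

u[0] = 21; u[1] = 0; u[2] = 5; u[3] = 20; u[4] = 8; u[5] = 5; u[6] = 15; u[7] = 17; u[8] = 26; u[9] = 10; u[10] = 2; u[11] = 9; u[12] = 13; u[13] = 21; u[14] = 7; u[15] = 4; u[16] = 8; u[17] = 15; u[18] = 26; u[19] = 4; u[20] = 7; u[21] = 11; u[22] = 7; u[23] = 3; u[24] = 4; u[25] = 25; u[26] = 25; u[27] = 1; u[28] = 21; u[29] = 0.
Since (u[28], u[29]) = (u[0], u[1]) = (21, 0) (two consecutive terms determine the rest), the sequence is periodic with period 28.
(219 - 0) mod 28 = 23, so u[219] = u[23] = 3.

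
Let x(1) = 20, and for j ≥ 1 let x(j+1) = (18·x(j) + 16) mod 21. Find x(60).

1

Listing terms: x(1) = 20, x(2) = 19, x(3) = 1, x(4) = 13, x(5) = 19.
Since x(5) = x(2) = 19, the sequence is eventually periodic: after a pre-period of length 1 it cycles with period 3.
For j ≥ 2, x(j) depends only on (j - 2) mod 3. (60 - 2) mod 3 = 1, so x(60) = x(3) = 1.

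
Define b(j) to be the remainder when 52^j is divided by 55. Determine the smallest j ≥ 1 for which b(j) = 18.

19

Listing terms: b(0) = 1; b(1) = 52; b(2) = 9; b(3) = 28; b(4) = 26; b(5) = 32; b(6) = 14; b(7) = 13; b(8) = 16; b(9) = 7; b(10) = 34; b(11) = 8; b(12) = 31; b(13) = 17; b(14) = 4; b(15) = 43; b(16) = 36; b(17) = 2; b(18) = 49; b(19) = 18; b(20) = 1.
Since b(20) = b(0) = 1, the sequence is periodic with period 20.
The value 18 first appears (with j ≥ 1) at b(19).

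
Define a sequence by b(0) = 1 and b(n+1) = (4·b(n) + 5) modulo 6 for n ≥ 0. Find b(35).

Computing terms: b(0) = 1, b(1) = 3, b(2) = 5, b(3) = 1.
Since b(3) = b(0) = 1, the sequence is periodic with period 3.
So b(35) = b(0 + ((35-0) mod 3)) = b(2) = 5.

5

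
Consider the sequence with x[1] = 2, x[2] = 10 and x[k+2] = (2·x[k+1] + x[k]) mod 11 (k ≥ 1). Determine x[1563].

Listing terms: x[1] = 2; x[2] = 10; x[3] = 0; x[4] = 10; x[5] = 9; x[6] = 6; x[7] = 10; x[8] = 4; x[9] = 7; x[10] = 7; x[11] = 10; x[12] = 5; x[13] = 9; x[14] = 1; x[15] = 0; x[16] = 1; x[17] = 2; x[18] = 5; x[19] = 1; x[20] = 7; x[21] = 4; x[22] = 4; x[23] = 1; x[24] = 6; x[25] = 2; x[26] = 10.
Since (x[25], x[26]) = (x[1], x[2]) = (2, 10) (two consecutive terms determine the rest), the sequence is periodic with period 24.
So x[1563] = x[1 + ((1563-1) mod 24)] = x[3] = 0.

0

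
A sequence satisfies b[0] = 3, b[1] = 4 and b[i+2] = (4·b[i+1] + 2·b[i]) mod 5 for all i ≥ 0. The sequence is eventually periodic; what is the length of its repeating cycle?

4

Computing terms: b[0] = 3, b[1] = 4, b[2] = 2, b[3] = 1, b[4] = 3, b[5] = 4.
The sequence repeats with period 4.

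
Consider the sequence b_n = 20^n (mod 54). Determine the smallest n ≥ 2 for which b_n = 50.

We have b_1 = 20, b_2 = 22, b_3 = 8, b_4 = 52, b_5 = 14, b_6 = 10, b_7 = 38, b_8 = 4, b_9 = 26, b_{10} = 34, b_{11} = 32, b_{12} = 46, b_{13} = 2, b_{14} = 40, b_{15} = 44, b_{16} = 16, b_{17} = 50, b_{18} = 28, b_{19} = 20.
The sequence repeats with period 18.
The value 50 first appears (with n ≥ 2) at b_{17}.

17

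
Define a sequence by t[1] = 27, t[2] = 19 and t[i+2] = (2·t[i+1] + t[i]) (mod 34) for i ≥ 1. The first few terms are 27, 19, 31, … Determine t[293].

23

Listing terms: t[1] = 27,  t[2] = 19,  t[3] = 31,  t[4] = 13,  t[5] = 23,  t[6] = 25,  t[7] = 5,  t[8] = 1,  t[9] = 7,  t[10] = 15,  t[11] = 3,  t[12] = 21,  t[13] = 11,  t[14] = 9,  t[15] = 29,  t[16] = 33,  t[17] = 27,  t[18] = 19.
Since (t[17], t[18]) = (t[1], t[2]) = (27, 19) (two consecutive terms determine the rest), the sequence is periodic with period 16.
(293 - 1) mod 16 = 4, so t[293] = t[5] = 23.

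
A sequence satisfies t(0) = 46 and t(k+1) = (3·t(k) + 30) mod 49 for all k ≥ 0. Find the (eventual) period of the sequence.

Computing terms: t(0) = 46; t(1) = 21; t(2) = 44; t(3) = 15; t(4) = 26; t(5) = 10; t(6) = 11; t(7) = 14; t(8) = 23; t(9) = 1; t(10) = 33; t(11) = 31; t(12) = 25; t(13) = 7; t(14) = 2; t(15) = 36; t(16) = 40; t(17) = 3; t(18) = 39; t(19) = 0; t(20) = 30; t(21) = 22; t(22) = 47; t(23) = 24; t(24) = 4; t(25) = 42; t(26) = 9; t(27) = 8; t(28) = 5; t(29) = 45; t(30) = 18; t(31) = 35; t(32) = 37; t(33) = 43; t(34) = 12; t(35) = 17; t(36) = 32; t(37) = 28; t(38) = 16; t(39) = 29; t(40) = 19; t(41) = 38; t(42) = 46.
The sequence repeats with period 42.

42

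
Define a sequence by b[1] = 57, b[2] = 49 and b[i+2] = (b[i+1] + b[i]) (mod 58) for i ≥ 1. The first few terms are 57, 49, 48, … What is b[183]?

28

We have b[1] = 57; b[2] = 49; b[3] = 48; b[4] = 39; b[5] = 29; b[6] = 10; b[7] = 39; b[8] = 49; b[9] = 30; b[10] = 21; b[11] = 51; b[12] = 14; b[13] = 7; b[14] = 21; b[15] = 28; b[16] = 49; b[17] = 19; b[18] = 10; b[19] = 29; b[20] = 39; b[21] = 10; b[22] = 49; b[23] = 1; b[24] = 50; b[25] = 51; b[26] = 43; b[27] = 36; b[28] = 21; b[29] = 57; b[30] = 20; b[31] = 19; b[32] = 39; b[33] = 0; b[34] = 39; b[35] = 39; b[36] = 20; b[37] = 1; b[38] = 21; b[39] = 22; b[40] = 43; b[41] = 7; b[42] = 50; b[43] = 57; b[44] = 49.
Since (b[43], b[44]) = (b[1], b[2]) = (57, 49) (two consecutive terms determine the rest), the sequence is periodic with period 42.
(183 - 1) mod 42 = 14, so b[183] = b[15] = 28.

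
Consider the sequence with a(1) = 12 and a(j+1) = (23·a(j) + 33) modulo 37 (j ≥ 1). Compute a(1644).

Listing terms: a(1) = 12; a(2) = 13; a(3) = 36; a(4) = 10; a(5) = 4; a(6) = 14; a(7) = 22; a(8) = 21; a(9) = 35; a(10) = 24; a(11) = 30; a(12) = 20; a(13) = 12.
The sequence repeats with period 12.
So a(1644) = a(1 + ((1644-1) mod 12)) = a(12) = 20.

20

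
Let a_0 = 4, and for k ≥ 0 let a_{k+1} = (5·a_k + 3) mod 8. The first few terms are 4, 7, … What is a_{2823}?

5

We have a_0 = 4, a_1 = 7, a_2 = 6, a_3 = 1, a_4 = 0, a_5 = 3, a_6 = 2, a_7 = 5, a_8 = 4.
Since a_8 = a_0 = 4, the sequence is periodic with period 8.
(2823 - 0) mod 8 = 7, so a_{2823} = a_7 = 5.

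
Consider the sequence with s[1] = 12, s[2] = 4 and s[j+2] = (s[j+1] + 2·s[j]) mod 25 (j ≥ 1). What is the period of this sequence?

20

We have s[1] = 12, s[2] = 4, s[3] = 3, s[4] = 11, s[5] = 17, s[6] = 14, s[7] = 23, s[8] = 1, s[9] = 22, s[10] = 24, s[11] = 18, s[12] = 16, s[13] = 2, s[14] = 9, s[15] = 13, s[16] = 6, s[17] = 7, s[18] = 19, s[19] = 8, s[20] = 21, s[21] = 12, s[22] = 4.
The sequence repeats with period 20.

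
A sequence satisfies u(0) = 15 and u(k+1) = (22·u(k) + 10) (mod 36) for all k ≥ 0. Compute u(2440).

34

We have u(0) = 15; u(1) = 16; u(2) = 2; u(3) = 18; u(4) = 10; u(5) = 14; u(6) = 30; u(7) = 22; u(8) = 26; u(9) = 6; u(10) = 34; u(11) = 2.
Since u(11) = u(2) = 2, the sequence is eventually periodic: after a pre-period of length 2 it cycles with period 9.
For k ≥ 2, u(k) depends only on (k - 2) mod 9. (2440 - 2) mod 9 = 8, so u(2440) = u(10) = 34.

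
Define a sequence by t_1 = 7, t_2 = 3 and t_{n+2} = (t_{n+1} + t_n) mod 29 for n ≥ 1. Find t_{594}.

Computing terms: t_1 = 7,  t_2 = 3,  t_3 = 10,  t_4 = 13,  t_5 = 23,  t_6 = 7,  t_7 = 1,  t_8 = 8,  t_9 = 9,  t_{10} = 17,  t_{11} = 26,  t_{12} = 14,  t_{13} = 11,  t_{14} = 25,  t_{15} = 7,  t_{16} = 3.
The sequence repeats with period 14.
(594 - 1) mod 14 = 5, so t_{594} = t_6 = 7.

7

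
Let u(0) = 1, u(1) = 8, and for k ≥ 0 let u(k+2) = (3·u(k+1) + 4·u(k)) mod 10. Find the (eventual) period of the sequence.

u(0) = 1,  u(1) = 8,  u(2) = 8,  u(3) = 6,  u(4) = 0,  u(5) = 4,  u(6) = 2,  u(7) = 2,  u(8) = 4,  u(9) = 0,  u(10) = 6,  u(11) = 8,  u(12) = 8.
Since (u(11), u(12)) = (u(1), u(2)) = (8, 8) (two consecutive terms determine the rest), the sequence is eventually periodic: after a pre-period of length 1 it cycles with period 10.

10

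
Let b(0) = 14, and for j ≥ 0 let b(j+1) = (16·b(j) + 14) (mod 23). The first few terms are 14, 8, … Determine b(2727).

Computing terms: b(0) = 14, b(1) = 8, b(2) = 4, b(3) = 9, b(4) = 20, b(5) = 12, b(6) = 22, b(7) = 21, b(8) = 5, b(9) = 2, b(10) = 0, b(11) = 14.
Since b(11) = b(0) = 14, the sequence is periodic with period 11.
(2727 - 0) mod 11 = 10, so b(2727) = b(10) = 0.

0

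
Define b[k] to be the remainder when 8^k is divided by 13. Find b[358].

Listing terms: b[0] = 1, b[1] = 8, b[2] = 12, b[3] = 5, b[4] = 1.
The sequence repeats with period 4.
(358 - 0) mod 4 = 2, so b[358] = b[2] = 12.

12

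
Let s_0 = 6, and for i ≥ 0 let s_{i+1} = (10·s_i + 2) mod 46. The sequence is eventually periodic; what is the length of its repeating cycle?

22

s_0 = 6, s_1 = 16, s_2 = 24, s_3 = 12, s_4 = 30, s_5 = 26, s_6 = 32, s_7 = 0, s_8 = 2, s_9 = 22, s_{10} = 38, s_{11} = 14, s_{12} = 4, s_{13} = 42, s_{14} = 8, s_{15} = 36, s_{16} = 40, s_{17} = 34, s_{18} = 20, s_{19} = 18, s_{20} = 44, s_{21} = 28, s_{22} = 6.
The sequence repeats with period 22.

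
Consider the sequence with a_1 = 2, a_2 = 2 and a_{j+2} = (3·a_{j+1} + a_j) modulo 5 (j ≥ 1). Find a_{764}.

3

Computing terms: a_1 = 2,  a_2 = 2,  a_3 = 3,  a_4 = 1,  a_5 = 1,  a_6 = 4,  a_7 = 3,  a_8 = 3,  a_9 = 2,  a_{10} = 4,  a_{11} = 4,  a_{12} = 1,  a_{13} = 2,  a_{14} = 2.
The sequence repeats with period 12.
(764 - 1) mod 12 = 7, so a_{764} = a_8 = 3.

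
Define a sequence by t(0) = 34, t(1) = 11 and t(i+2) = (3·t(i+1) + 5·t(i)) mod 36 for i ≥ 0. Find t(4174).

35

Listing terms: t(0) = 34, t(1) = 11, t(2) = 23, t(3) = 16, t(4) = 19, t(5) = 29, t(6) = 2, t(7) = 7, t(8) = 31, t(9) = 20, t(10) = 35, t(11) = 25, t(12) = 34, t(13) = 11.
Since (t(12), t(13)) = (t(0), t(1)) = (34, 11) (two consecutive terms determine the rest), the sequence is periodic with period 12.
(4174 - 0) mod 12 = 10, so t(4174) = t(10) = 35.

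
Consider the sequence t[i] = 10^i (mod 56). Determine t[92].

16

Listing terms: t[0] = 1, t[1] = 10, t[2] = 44, t[3] = 48, t[4] = 32, t[5] = 40, t[6] = 8, t[7] = 24, t[8] = 16, t[9] = 48.
Since t[9] = t[3] = 48, the sequence is eventually periodic: after a pre-period of length 3 it cycles with period 6.
For i ≥ 3, t[i] depends only on (i - 3) mod 6. (92 - 3) mod 6 = 5, so t[92] = t[8] = 16.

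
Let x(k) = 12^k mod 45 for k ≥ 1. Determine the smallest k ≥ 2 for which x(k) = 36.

We have x(1) = 12; x(2) = 9; x(3) = 18; x(4) = 36; x(5) = 27; x(6) = 9.
Since x(6) = x(2) = 9, the sequence is eventually periodic: after a pre-period of length 1 it cycles with period 4.
The value 36 first appears (with k ≥ 2) at x(4).

4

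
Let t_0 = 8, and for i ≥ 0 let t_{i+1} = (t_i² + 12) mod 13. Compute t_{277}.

t_0 = 8; t_1 = 11; t_2 = 3; t_3 = 8.
Since t_3 = t_0 = 8, the sequence is periodic with period 3.
(277 - 0) mod 3 = 1, so t_{277} = t_1 = 11.

11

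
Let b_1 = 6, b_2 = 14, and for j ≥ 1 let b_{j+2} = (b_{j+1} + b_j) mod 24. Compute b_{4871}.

22

b_1 = 6; b_2 = 14; b_3 = 20; b_4 = 10; b_5 = 6; b_6 = 16; b_7 = 22; b_8 = 14; b_9 = 12; b_{10} = 2; b_{11} = 14; b_{12} = 16; b_{13} = 6; b_{14} = 22; b_{15} = 4; b_{16} = 2; b_{17} = 6; b_{18} = 8; b_{19} = 14; b_{20} = 22; b_{21} = 12; b_{22} = 10; b_{23} = 22; b_{24} = 8; b_{25} = 6; b_{26} = 14.
The sequence repeats with period 24.
(4871 - 1) mod 24 = 22, so b_{4871} = b_{23} = 22.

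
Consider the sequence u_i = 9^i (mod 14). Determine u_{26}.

11

We have u_1 = 9,  u_2 = 11,  u_3 = 1,  u_4 = 9.
The sequence repeats with period 3.
So u_{26} = u_{1 + ((26-1) mod 3)} = u_2 = 11.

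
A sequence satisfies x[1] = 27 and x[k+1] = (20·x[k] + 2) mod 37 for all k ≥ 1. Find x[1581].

x[1] = 27, x[2] = 24, x[3] = 1, x[4] = 22, x[5] = 35, x[6] = 36, x[7] = 19, x[8] = 12, x[9] = 20, x[10] = 32, x[11] = 13, x[12] = 3, x[13] = 25, x[14] = 21, x[15] = 15, x[16] = 6, x[17] = 11, x[18] = 0, x[19] = 2, x[20] = 5, x[21] = 28, x[22] = 7, x[23] = 31, x[24] = 30, x[25] = 10, x[26] = 17, x[27] = 9, x[28] = 34, x[29] = 16, x[30] = 26, x[31] = 4, x[32] = 8, x[33] = 14, x[34] = 23, x[35] = 18, x[36] = 29, x[37] = 27.
The sequence repeats with period 36.
So x[1581] = x[1 + ((1581-1) mod 36)] = x[33] = 14.

14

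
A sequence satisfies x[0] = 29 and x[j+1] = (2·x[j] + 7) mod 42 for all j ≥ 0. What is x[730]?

23

Computing terms: x[0] = 29; x[1] = 23; x[2] = 11; x[3] = 29.
Since x[3] = x[0] = 29, the sequence is periodic with period 3.
(730 - 0) mod 3 = 1, so x[730] = x[1] = 23.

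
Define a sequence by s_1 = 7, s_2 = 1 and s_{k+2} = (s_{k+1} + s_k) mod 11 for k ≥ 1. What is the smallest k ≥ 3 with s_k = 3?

We have s_1 = 7,  s_2 = 1,  s_3 = 8,  s_4 = 9,  s_5 = 6,  s_6 = 4,  s_7 = 10,  s_8 = 3,  s_9 = 2,  s_{10} = 5,  s_{11} = 7,  s_{12} = 1.
Since (s_{11}, s_{12}) = (s_1, s_2) = (7, 1) (two consecutive terms determine the rest), the sequence is periodic with period 10.
The value 3 first appears (with k ≥ 3) at s_8.

8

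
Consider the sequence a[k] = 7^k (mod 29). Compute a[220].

We have a[1] = 7,  a[2] = 20,  a[3] = 24,  a[4] = 23,  a[5] = 16,  a[6] = 25,  a[7] = 1,  a[8] = 7.
Since a[8] = a[1] = 7, the sequence is periodic with period 7.
(220 - 1) mod 7 = 2, so a[220] = a[3] = 24.

24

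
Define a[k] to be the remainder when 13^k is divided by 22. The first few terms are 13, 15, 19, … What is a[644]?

We have a[1] = 13, a[2] = 15, a[3] = 19, a[4] = 5, a[5] = 21, a[6] = 9, a[7] = 7, a[8] = 3, a[9] = 17, a[10] = 1, a[11] = 13.
The sequence repeats with period 10.
(644 - 1) mod 10 = 3, so a[644] = a[4] = 5.

5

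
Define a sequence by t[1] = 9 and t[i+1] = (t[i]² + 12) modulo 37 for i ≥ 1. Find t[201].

9

t[1] = 9,  t[2] = 19,  t[3] = 3,  t[4] = 21,  t[5] = 9.
Since t[5] = t[1] = 9, the sequence is periodic with period 4.
(201 - 1) mod 4 = 0, so t[201] = t[1] = 9.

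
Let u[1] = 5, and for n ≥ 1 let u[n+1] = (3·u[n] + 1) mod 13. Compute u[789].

10

u[1] = 5; u[2] = 3; u[3] = 10; u[4] = 5.
The sequence repeats with period 3.
(789 - 1) mod 3 = 2, so u[789] = u[3] = 10.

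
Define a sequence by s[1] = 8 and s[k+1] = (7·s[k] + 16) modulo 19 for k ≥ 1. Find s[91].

8

We have s[1] = 8, s[2] = 15, s[3] = 7, s[4] = 8.
The sequence repeats with period 3.
(91 - 1) mod 3 = 0, so s[91] = s[1] = 8.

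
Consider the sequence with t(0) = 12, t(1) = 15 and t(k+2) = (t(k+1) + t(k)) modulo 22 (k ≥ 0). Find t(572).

t(0) = 12, t(1) = 15, t(2) = 5, t(3) = 20, t(4) = 3, t(5) = 1, t(6) = 4, t(7) = 5, t(8) = 9, t(9) = 14, t(10) = 1, t(11) = 15, t(12) = 16, t(13) = 9, t(14) = 3, t(15) = 12, t(16) = 15.
Since (t(15), t(16)) = (t(0), t(1)) = (12, 15) (two consecutive terms determine the rest), the sequence is periodic with period 15.
(572 - 0) mod 15 = 2, so t(572) = t(2) = 5.

5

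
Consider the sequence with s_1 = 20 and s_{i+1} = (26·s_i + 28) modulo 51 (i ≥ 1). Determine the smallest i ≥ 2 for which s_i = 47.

s_1 = 20,  s_2 = 38,  s_3 = 47,  s_4 = 26,  s_5 = 41,  s_6 = 23,  s_7 = 14,  s_8 = 35,  s_9 = 20.
Since s_9 = s_1 = 20, the sequence is periodic with period 8.
The value 47 first appears (with i ≥ 2) at s_3.

3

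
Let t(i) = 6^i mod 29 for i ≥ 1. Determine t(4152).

23

Listing terms: t(1) = 6,  t(2) = 7,  t(3) = 13,  t(4) = 20,  t(5) = 4,  t(6) = 24,  t(7) = 28,  t(8) = 23,  t(9) = 22,  t(10) = 16,  t(11) = 9,  t(12) = 25,  t(13) = 5,  t(14) = 1,  t(15) = 6.
The sequence repeats with period 14.
(4152 - 1) mod 14 = 7, so t(4152) = t(8) = 23.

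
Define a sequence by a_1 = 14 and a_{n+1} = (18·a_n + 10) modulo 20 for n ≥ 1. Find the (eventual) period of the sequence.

Listing terms: a_1 = 14,  a_2 = 2,  a_3 = 6,  a_4 = 18,  a_5 = 14.
The sequence repeats with period 4.

4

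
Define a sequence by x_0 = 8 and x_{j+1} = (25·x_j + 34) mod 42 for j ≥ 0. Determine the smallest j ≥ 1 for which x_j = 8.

3

Listing terms: x_0 = 8,  x_1 = 24,  x_2 = 4,  x_3 = 8.
The sequence repeats with period 3.
The value 8 next appears (with j ≥ 1) at x_3.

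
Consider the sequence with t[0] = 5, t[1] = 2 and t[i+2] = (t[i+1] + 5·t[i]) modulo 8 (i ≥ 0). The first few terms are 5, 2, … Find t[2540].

7

t[0] = 5, t[1] = 2, t[2] = 3, t[3] = 5, t[4] = 4, t[5] = 5, t[6] = 1, t[7] = 2, t[8] = 7, t[9] = 1, t[10] = 4, t[11] = 1, t[12] = 5, t[13] = 2.
The sequence repeats with period 12.
(2540 - 0) mod 12 = 8, so t[2540] = t[8] = 7.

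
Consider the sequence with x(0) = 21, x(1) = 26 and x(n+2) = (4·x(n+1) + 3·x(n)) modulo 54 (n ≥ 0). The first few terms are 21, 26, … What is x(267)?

26

Computing terms: x(0) = 21, x(1) = 26, x(2) = 5, x(3) = 44, x(4) = 29, x(5) = 32, x(6) = 53, x(7) = 38, x(8) = 41, x(9) = 8, x(10) = 47, x(11) = 50, x(12) = 17, x(13) = 2, x(14) = 5, x(15) = 26, x(16) = 11, x(17) = 14, x(18) = 35, x(19) = 20, x(20) = 23, x(21) = 44, x(22) = 29.
Since (x(21), x(22)) = (x(3), x(4)) = (44, 29) (two consecutive terms determine the rest), the sequence is eventually periodic: after a pre-period of length 3 it cycles with period 18.
For n ≥ 3, x(n) depends only on (n - 3) mod 18. (267 - 3) mod 18 = 12, so x(267) = x(15) = 26.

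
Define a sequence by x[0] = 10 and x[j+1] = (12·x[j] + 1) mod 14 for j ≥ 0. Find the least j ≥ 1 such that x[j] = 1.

x[0] = 10, x[1] = 9, x[2] = 11, x[3] = 7, x[4] = 1, x[5] = 13, x[6] = 3, x[7] = 9.
Since x[7] = x[1] = 9, the sequence is eventually periodic: after a pre-period of length 1 it cycles with period 6.
The value 1 first appears (with j ≥ 1) at x[4].

4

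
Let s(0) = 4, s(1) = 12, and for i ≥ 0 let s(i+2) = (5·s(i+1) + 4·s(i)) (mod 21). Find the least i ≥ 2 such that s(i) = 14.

Computing terms: s(0) = 4,  s(1) = 12,  s(2) = 13,  s(3) = 8,  s(4) = 8,  s(5) = 9,  s(6) = 14,  s(7) = 1,  s(8) = 19,  s(9) = 15,  s(10) = 4,  s(11) = 17,  s(12) = 17,  s(13) = 6,  s(14) = 14,  s(15) = 10,  s(16) = 1,  s(17) = 3,  s(18) = 19,  s(19) = 2,  s(20) = 2,  s(21) = 18,  s(22) = 14,  s(23) = 16,  s(24) = 10,  s(25) = 9,  s(26) = 1,  s(27) = 20,  s(28) = 20,  s(29) = 12,  s(30) = 14,  s(31) = 13,  s(32) = 16,  s(33) = 6,  s(34) = 10,  s(35) = 11,  s(36) = 11,  s(37) = 15,  s(38) = 14,  s(39) = 4,  s(40) = 13,  s(41) = 18,  s(42) = 16,  s(43) = 5,  s(44) = 5,  s(45) = 3,  s(46) = 14,  s(47) = 19,  s(48) = 4,  s(49) = 12.
The sequence repeats with period 48.
The value 14 first appears (with i ≥ 2) at s(6).

6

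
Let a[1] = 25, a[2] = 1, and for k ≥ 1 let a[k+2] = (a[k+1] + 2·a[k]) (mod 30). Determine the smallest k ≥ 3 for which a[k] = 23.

4

a[1] = 25; a[2] = 1; a[3] = 21; a[4] = 23; a[5] = 5; a[6] = 21; a[7] = 1; a[8] = 13; a[9] = 15; a[10] = 11; a[11] = 11; a[12] = 3; a[13] = 25; a[14] = 1.
The sequence repeats with period 12.
The value 23 first appears (with k ≥ 3) at a[4].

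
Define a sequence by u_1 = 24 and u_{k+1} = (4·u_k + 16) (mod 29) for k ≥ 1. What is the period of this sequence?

We have u_1 = 24; u_2 = 25; u_3 = 0; u_4 = 16; u_5 = 22; u_6 = 17; u_7 = 26; u_8 = 4; u_9 = 3; u_{10} = 28; u_{11} = 12; u_{12} = 6; u_{13} = 11; u_{14} = 2; u_{15} = 24.
The sequence repeats with period 14.

14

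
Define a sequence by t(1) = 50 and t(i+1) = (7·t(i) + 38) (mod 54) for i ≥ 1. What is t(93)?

18

Listing terms: t(1) = 50; t(2) = 10; t(3) = 0; t(4) = 38; t(5) = 34; t(6) = 6; t(7) = 26; t(8) = 4; t(9) = 12; t(10) = 14; t(11) = 28; t(12) = 18; t(13) = 2; t(14) = 52; t(15) = 24; t(16) = 44; t(17) = 22; t(18) = 30; t(19) = 32; t(20) = 46; t(21) = 36; t(22) = 20; t(23) = 16; t(24) = 42; t(25) = 8; t(26) = 40; t(27) = 48; t(28) = 50.
Since t(28) = t(1) = 50, the sequence is periodic with period 27.
(93 - 1) mod 27 = 11, so t(93) = t(12) = 18.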